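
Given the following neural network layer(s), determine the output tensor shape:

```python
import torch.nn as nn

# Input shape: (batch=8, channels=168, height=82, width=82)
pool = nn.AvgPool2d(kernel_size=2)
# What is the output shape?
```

Input: (8, 168, 82, 82) -> Output: (8, 168, 41, 41)

Answer: (8, 168, 41, 41)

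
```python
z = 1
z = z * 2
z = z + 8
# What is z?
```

Trace:
`z = 1` → z = 1
`z = z * 2` → z = 2
`z = z + 8` → z = 10
So z = 10

Answer: 10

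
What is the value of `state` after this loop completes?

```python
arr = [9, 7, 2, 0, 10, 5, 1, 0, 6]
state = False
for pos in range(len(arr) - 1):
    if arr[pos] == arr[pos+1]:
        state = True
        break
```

Check consecutive duplicates in [9, 7, 2, 0, 10, 5, 1, 0, 6]
`state` takes the values: False

Answer: False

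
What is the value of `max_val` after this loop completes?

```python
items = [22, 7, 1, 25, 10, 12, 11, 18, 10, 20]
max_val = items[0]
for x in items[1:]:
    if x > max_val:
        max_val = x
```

Maximum of [22, 7, 1, 25, 10, 12, 11, 18, 10, 20]
`max_val` takes the values: 22 → 25

Answer: 25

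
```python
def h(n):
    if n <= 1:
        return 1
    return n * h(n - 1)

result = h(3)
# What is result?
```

h(3) = 3 * 2 * 1 = 6

Answer: 6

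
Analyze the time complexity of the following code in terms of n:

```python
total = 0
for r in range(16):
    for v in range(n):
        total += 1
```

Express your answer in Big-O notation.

Each loop level contributes: 1 × n. Multiplying the contributions gives O(n).

Answer: O(n)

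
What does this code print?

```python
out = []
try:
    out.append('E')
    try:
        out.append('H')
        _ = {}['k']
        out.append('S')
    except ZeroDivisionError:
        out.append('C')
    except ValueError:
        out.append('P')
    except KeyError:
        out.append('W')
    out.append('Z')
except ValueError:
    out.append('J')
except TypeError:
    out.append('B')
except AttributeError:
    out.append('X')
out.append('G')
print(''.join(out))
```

Execution trace: 'E' (try body) → 'H' (inner try body) → 'W' (inner except KeyError) → 'Z' (try body, no exception) → 'G' (after the try/except). Output: EHWZG

Answer: EHWZG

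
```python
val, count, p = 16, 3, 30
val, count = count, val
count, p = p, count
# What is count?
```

Trace:
`val, count, p = 16, 3, 30` → val = 16; count = 3; p = 30
`val, count = count, val` → val = 3; count = 16
`count, p = p, count` → count = 30; p = 16
So count = 30

Answer: 30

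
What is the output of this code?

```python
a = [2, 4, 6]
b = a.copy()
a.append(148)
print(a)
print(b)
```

Key concept: list.copy() creates independent copy.
Step by step:
`a = [2, 4, 6]` → a = [2, 4, 6]
`b = a.copy()` → b = [2, 4, 6]
`a.append(148)` → a = [2, 4, 6, 148]
`print(a)` → prints [2, 4, 6, 148]
`print(b)` → prints [2, 4, 6]

Answer:
[2, 4, 6, 148]
[2, 4, 6]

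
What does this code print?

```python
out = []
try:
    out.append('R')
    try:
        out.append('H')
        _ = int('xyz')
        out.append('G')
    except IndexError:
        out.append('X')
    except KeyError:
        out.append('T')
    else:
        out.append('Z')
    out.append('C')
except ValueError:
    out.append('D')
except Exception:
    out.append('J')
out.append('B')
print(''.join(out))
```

Execution trace: 'R' (try body) → 'H' (inner try body) → 'D' (except ValueError) → 'B' (after the try/except). Output: RHDB

Answer: RHDB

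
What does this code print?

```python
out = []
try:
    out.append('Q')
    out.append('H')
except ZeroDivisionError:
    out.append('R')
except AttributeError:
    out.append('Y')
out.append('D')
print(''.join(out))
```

Execution trace: 'Q' (try body) → 'H' (try body, no exception) → 'D' (after the try/except). Output: QHD

Answer: QHD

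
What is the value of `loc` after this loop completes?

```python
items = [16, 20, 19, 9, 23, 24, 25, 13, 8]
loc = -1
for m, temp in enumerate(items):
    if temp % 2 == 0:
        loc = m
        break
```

First even number index in [16, 20, 19, 9, 23, 24, 25, 13, 8]
`loc` takes the values: -1 → 0

Answer: 0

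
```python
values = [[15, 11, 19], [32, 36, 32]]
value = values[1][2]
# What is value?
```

Trace:
`values = [[15, 11, 19], [32, 36, 32]]` → values = [[15, 11, 19], [32, 36, 32]]
`value = values[1][2]` → value = 32
So value = 32

Answer: 32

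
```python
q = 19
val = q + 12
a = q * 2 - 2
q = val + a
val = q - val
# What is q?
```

Trace:
`q = 19` → q = 19
`val = q + 12` → val = 31
`a = q * 2 - 2` → a = 36
`q = val + a` → q = 67
`val = q - val` → val = 36
So q = 67

Answer: 67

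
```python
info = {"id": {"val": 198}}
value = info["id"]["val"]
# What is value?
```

Trace:
`info = {"id": {"val": 198}}` → info = {'id': {'val': 198}}
`value = info["id"]["val"]` → value = 198
So value = 198

Answer: 198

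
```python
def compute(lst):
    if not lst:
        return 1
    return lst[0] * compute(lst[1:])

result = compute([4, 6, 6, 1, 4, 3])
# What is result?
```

Product over [4, 6, 6, 1, 4, 3] = 4 * 6 * 6 * 1 * 4 * 3 = 1728

Answer: 1728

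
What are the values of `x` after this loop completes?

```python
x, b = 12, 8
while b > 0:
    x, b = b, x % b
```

GCD of 12 and 8
`x` takes the values: 12 → 8 → 4

Answer: 4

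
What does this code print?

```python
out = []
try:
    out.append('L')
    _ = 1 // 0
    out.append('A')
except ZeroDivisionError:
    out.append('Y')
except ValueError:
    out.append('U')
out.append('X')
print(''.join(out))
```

Execution trace: 'L' (try body) → 'Y' (except ZeroDivisionError) → 'X' (after the try/except). Output: LYX

Answer: LYX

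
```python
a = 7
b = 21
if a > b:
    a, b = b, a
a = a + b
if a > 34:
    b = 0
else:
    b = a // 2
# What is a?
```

Trace:
`a = 7` → a = 7
`b = 21` → b = 21
`if a > b: ...` → a > b is False → no variable changes
`a = a + b` → a = 28
`if a > 34: ...` → a > 34 is False, take else branch → b = 14
So a = 28

Answer: 28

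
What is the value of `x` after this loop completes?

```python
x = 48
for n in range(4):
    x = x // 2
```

Halve 4 times: 48 // 2^4 = 3
`x` takes the values: 48 → 24 → 12 → 6 → 3

Answer: 3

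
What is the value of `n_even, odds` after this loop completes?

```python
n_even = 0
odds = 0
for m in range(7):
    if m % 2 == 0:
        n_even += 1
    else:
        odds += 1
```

Count evens and odds in range(7)
`n_even, odds` takes the values: (0, 0) → (1, 0) → (1, 1) → (2, 1) → (2, 2) → (3, 2) → (3, 3) → (4, 3)

Answer: 4, 3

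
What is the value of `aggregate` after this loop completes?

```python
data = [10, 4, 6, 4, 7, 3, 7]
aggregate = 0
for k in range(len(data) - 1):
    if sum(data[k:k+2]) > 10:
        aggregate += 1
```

Count windows with sum > 10
`aggregate` takes the values: 0 → 1 → 2

Answer: 2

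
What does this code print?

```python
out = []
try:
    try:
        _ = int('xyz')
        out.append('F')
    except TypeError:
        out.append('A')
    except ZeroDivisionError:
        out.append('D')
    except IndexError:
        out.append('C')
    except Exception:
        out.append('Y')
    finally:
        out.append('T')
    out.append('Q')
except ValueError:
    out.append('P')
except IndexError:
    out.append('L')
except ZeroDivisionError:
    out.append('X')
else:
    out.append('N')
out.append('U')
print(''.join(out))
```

Execution trace: 'Y' (inner except Exception) → 'T' (inner finally) → 'Q' (try body, no exception) → 'N' (else) → 'U' (after the try/except). Output: YTQNU

Answer: YTQNU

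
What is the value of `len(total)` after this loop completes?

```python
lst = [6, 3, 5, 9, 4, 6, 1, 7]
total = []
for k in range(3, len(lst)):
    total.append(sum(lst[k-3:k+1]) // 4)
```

Number of 4-element averages
`total` takes the values: [] → [5] → [5, 5] → [5, 5, 6] → [5, 5, 6, 5] → [5, 5, 6, 5, 4]
So `len(total)` = 5

Answer: 5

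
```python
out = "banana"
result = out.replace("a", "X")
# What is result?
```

Trace:
`out = "banana"` → out = 'banana'
`result = out.replace("a", "X")` → result = 'bXnXnX'
So result = 'bXnXnX'

Answer: 'bXnXnX'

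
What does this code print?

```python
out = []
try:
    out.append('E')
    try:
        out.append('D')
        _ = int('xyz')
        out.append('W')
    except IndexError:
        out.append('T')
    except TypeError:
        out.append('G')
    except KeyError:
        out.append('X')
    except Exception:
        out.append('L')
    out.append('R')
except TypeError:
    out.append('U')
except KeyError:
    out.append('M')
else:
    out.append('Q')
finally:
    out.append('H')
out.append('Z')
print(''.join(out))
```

Execution trace: 'E' (try body) → 'D' (inner try body) → 'L' (inner except Exception) → 'R' (try body, no exception) → 'Q' (else) → 'H' (finally) → 'Z' (after the try/except). Output: EDLRQHZ

Answer: EDLRQHZ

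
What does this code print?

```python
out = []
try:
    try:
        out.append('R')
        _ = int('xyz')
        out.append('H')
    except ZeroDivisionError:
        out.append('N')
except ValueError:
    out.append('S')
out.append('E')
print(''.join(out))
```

Execution trace: 'R' (try body) → 'S' (outer except ValueError) → 'E' (after the try/except). Output: RSE

Answer: RSE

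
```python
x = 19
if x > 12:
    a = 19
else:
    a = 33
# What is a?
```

Trace:
`x = 19` → x = 19
`if x > 12: ...` → x > 12 is True → a = 19
So a = 19

Answer: 19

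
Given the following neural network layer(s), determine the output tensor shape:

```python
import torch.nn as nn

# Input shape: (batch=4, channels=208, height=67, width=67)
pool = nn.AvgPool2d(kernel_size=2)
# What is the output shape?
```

Input: (4, 208, 67, 67) -> Output: (4, 208, 33, 33)

Answer: (4, 208, 33, 33)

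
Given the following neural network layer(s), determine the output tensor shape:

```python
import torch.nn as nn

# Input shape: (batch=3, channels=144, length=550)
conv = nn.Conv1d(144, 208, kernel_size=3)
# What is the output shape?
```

Input: (3, 144, 550) -> Output: (3, 208, 548)

Answer: (3, 208, 548)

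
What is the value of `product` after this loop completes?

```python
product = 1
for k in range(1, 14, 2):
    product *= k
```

Product of 1, 3, 5, ... up to 13
`product` takes the values: 1 → 3 → 15 → 105 → 945 → 10395 → 135135

Answer: 135135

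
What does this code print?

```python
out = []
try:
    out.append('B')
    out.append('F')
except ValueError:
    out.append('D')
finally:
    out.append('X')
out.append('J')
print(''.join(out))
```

Execution trace: 'B' (try body) → 'F' (try body, no exception) → 'X' (finally) → 'J' (after the try/except). Output: BFXJ

Answer: BFXJ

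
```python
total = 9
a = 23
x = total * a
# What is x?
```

Trace:
`total = 9` → total = 9
`a = 23` → a = 23
`x = total * a` → x = 207
So x = 207

Answer: 207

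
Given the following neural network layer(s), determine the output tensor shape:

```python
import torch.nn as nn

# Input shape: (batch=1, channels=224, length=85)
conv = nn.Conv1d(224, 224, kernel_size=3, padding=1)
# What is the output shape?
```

Input: (1, 224, 85) -> Output: (1, 224, 85)

Answer: (1, 224, 85)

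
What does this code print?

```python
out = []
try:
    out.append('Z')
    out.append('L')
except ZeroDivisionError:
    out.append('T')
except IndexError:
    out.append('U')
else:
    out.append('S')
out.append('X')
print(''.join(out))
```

Execution trace: 'Z' (try body) → 'L' (try body, no exception) → 'S' (else) → 'X' (after the try/except). Output: ZLSX

Answer: ZLSX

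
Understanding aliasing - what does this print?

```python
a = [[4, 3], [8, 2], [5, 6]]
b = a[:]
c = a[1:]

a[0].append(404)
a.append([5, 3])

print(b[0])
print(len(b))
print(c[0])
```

Key concept: slice with nested mutation.
Step by step:
`a = [[4, 3], [8, 2], [5, 6]]` → a = [[4, 3], [8, 2], [5, 6]]
`b = a[:]` → b = [[4, 3], [8, 2], [5, 6]]
`c = a[1:]` → c = [[8, 2], [5, 6]]
`a[0].append(404)` → a = [[4, 3, 404], [8, 2], [5, 6]]; b = [[4, 3, 404], [8, 2], [5, 6]]
`a.append([5, 3])` → a = [[4, 3, 404], [8, 2], [5, 6], [5, 3]]
`print(b[0])` → prints [4, 3, 404]
`print(len(b))` → prints 3
`print(c[0])` → prints [8, 2]

Answer:
[4, 3, 404]
3
[8, 2]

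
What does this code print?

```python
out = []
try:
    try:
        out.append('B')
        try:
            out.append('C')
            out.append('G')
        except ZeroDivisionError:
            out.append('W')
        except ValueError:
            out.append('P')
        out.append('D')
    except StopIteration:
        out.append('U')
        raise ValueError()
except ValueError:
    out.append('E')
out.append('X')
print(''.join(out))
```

Execution trace: 'B' (try body) → 'C' (inner try body) → 'G' (inner try body, no exception) → 'D' (try body, no exception) → 'X' (after the try/except). Output: BCGDX

Answer: BCGDX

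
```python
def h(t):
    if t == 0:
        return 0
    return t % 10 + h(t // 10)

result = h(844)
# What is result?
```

Sum of digits of 844: 4 + 4 + 8 = 16

Answer: 16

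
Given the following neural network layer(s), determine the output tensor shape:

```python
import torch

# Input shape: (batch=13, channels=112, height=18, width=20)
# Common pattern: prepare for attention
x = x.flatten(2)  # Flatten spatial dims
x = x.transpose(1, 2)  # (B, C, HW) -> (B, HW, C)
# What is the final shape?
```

Input: (13, 112, 18, 20) -> after flatten(2): (13, 112, 360) -> Output: (13, 360, 112)

Answer: (13, 360, 112)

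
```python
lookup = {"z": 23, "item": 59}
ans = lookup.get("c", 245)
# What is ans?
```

Trace:
`lookup = {"z": 23, "item": 59}` → lookup = {'z': 23, 'item': 59}
`ans = lookup.get("c", 245)` → ans = 245
So ans = 245

Answer: 245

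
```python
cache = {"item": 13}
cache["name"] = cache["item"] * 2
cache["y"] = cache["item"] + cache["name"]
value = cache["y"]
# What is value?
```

Trace:
`cache = {"item": 13}` → cache = {'item': 13}
`cache["name"] = cache["item"] * 2` → cache = {'item': 13, 'name': 26}
`cache["y"] = cache["item"] + cache["name"]` → cache = {'item': 13, 'name': 26, 'y': 39}
`value = cache["y"]` → value = 39
So value = 39

Answer: 39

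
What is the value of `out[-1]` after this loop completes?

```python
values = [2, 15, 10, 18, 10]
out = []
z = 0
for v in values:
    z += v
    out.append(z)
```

Cumulative sum ends at 55
`out` takes the values: [] → [2] → [2, 17] → [2, 17, 27] → [2, 17, 27, 45] → [2, 17, 27, 45, 55]
So `out[-1]` = 55

Answer: 55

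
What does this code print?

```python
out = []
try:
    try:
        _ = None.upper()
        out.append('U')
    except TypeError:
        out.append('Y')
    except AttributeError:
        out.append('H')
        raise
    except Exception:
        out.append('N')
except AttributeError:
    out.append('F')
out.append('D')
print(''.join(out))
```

Execution trace: 'H' (inner except AttributeError) → 'F' (outer except AttributeError) → 'D' (after the try/except). Output: HFD

Answer: HFD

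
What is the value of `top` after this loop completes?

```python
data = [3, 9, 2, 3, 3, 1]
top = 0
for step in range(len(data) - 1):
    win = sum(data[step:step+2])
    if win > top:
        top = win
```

Max sum of 2-element window in [3, 9, 2, 3, 3, 1]
`top` takes the values: 0 → 12

Answer: 12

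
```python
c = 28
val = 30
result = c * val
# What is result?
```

Trace:
`c = 28` → c = 28
`val = 30` → val = 30
`result = c * val` → result = 840
So result = 840

Answer: 840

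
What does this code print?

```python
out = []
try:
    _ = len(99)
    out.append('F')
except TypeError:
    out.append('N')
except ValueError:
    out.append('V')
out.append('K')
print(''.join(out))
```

Execution trace: 'N' (except TypeError) → 'K' (after the try/except). Output: NK

Answer: NK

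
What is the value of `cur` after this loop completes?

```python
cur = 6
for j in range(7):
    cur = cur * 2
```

Multiply by 2, 7 times: 6 * 2^7 = 768
`cur` takes the values: 6 → 12 → 24 → 48 → 96 → 192 → 384 → 768

Answer: 768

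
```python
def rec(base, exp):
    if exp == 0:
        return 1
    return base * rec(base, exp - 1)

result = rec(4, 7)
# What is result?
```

rec(4, 7) = 4 * 4 * 4 * 4 * 4 * 4 * 4 = 16384

Answer: 16384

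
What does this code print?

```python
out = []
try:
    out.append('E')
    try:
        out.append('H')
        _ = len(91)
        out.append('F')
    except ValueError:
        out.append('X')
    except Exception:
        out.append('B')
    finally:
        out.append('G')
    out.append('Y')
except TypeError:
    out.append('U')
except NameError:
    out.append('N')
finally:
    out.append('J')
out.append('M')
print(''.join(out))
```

Execution trace: 'E' (try body) → 'H' (inner try body) → 'B' (inner except Exception) → 'G' (inner finally) → 'Y' (try body, no exception) → 'J' (finally) → 'M' (after the try/except). Output: EHBGYJM

Answer: EHBGYJM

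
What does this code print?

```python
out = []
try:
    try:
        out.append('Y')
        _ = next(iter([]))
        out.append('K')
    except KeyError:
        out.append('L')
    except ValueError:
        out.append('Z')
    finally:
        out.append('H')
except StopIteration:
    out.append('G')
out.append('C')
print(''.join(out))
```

Execution trace: 'Y' (try body) → 'H' (finally) → 'G' (outer except StopIteration) → 'C' (after the try/except). Output: YHGC

Answer: YHGC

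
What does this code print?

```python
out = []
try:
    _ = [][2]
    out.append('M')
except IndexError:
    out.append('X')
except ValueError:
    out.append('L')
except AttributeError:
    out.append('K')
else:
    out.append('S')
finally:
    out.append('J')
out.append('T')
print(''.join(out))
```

Execution trace: 'X' (except IndexError) → 'J' (finally) → 'T' (after the try/except). Output: XJT

Answer: XJT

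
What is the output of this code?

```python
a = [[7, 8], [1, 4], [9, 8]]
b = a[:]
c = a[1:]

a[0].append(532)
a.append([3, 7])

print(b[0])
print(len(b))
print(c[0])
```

Key concept: slice with nested mutation.
Step by step:
`a = [[7, 8], [1, 4], [9, 8]]` → a = [[7, 8], [1, 4], [9, 8]]
`b = a[:]` → b = [[7, 8], [1, 4], [9, 8]]
`c = a[1:]` → c = [[1, 4], [9, 8]]
`a[0].append(532)` → a = [[7, 8, 532], [1, 4], [9, 8]]; b = [[7, 8, 532], [1, 4], [9, 8]]
`a.append([3, 7])` → a = [[7, 8, 532], [1, 4], [9, 8], [3, 7]]
`print(b[0])` → prints [7, 8, 532]
`print(len(b))` → prints 3
`print(c[0])` → prints [1, 4]

Answer:
[7, 8, 532]
3
[1, 4]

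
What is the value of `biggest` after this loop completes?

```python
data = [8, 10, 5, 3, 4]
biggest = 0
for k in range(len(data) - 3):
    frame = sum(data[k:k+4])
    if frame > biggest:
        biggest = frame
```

Max sum of 4-element window in [8, 10, 5, 3, 4]
`biggest` takes the values: 0 → 26

Answer: 26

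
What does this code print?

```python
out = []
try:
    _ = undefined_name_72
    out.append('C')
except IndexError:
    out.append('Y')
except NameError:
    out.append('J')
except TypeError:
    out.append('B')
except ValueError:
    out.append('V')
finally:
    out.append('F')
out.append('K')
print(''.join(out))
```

Execution trace: 'J' (except NameError) → 'F' (finally) → 'K' (after the try/except). Output: JFK

Answer: JFK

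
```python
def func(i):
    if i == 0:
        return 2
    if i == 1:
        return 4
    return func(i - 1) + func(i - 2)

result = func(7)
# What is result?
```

Build up from base cases: func(0)=2, func(1)=4, func(2)=6, func(3)=10, func(4)=16, func(5)=26, func(6)=42, ..., func(7)=68

Answer: 68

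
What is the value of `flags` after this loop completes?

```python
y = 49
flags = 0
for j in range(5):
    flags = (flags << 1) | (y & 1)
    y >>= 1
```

Reverse lowest 5 bits of 49
`flags` takes the values: 0 → 1 → 2 → 4 → 8 → 17

Answer: 17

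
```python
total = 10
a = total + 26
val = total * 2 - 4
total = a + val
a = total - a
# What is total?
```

Trace:
`total = 10` → total = 10
`a = total + 26` → a = 36
`val = total * 2 - 4` → val = 16
`total = a + val` → total = 52
`a = total - a` → a = 16
So total = 52

Answer: 52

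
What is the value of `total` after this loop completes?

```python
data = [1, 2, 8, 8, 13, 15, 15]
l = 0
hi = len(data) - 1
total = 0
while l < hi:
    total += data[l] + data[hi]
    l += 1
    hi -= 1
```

Sum of pairs from ends
`total` takes the values: 0 → 16 → 33 → 54

Answer: 54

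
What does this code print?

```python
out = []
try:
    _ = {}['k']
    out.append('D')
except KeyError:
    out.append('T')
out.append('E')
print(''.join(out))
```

Execution trace: 'T' (except KeyError) → 'E' (after the try/except). Output: TE

Answer: TE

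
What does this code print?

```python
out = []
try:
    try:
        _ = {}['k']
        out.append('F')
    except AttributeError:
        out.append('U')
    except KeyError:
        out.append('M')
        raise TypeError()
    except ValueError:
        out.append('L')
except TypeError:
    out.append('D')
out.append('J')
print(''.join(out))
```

Execution trace: 'M' (except KeyError) → 'D' (outer except TypeError) → 'J' (after the try/except). Output: MDJ

Answer: MDJ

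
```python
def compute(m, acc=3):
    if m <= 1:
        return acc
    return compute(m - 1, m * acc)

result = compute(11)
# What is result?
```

Accumulator trace (n, acc): (11, 3) -> (10, 33) -> (9, 330) -> (8, 2970) -> (7, 23760) -> (6, 166320) -> (5, 997920) -> (4, 4989600) -> (3, 19958400) -> (2, 59875200) -> (1, 119750400) -> return 119750400

Answer: 119750400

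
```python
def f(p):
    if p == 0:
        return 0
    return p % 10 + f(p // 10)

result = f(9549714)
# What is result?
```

Sum of digits of 9549714: 4 + 1 + 7 + 9 + 4 + 5 + 9 = 39

Answer: 39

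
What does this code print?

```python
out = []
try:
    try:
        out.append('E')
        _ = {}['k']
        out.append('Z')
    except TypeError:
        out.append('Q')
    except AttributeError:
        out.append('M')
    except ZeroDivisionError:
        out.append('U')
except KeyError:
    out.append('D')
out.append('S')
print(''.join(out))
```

Execution trace: 'E' (try body) → 'D' (outer except KeyError) → 'S' (after the try/except). Output: EDS

Answer: EDS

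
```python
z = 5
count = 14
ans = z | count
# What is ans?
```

Trace:
`z = 5` → z = 5
`count = 14` → count = 14
`ans = z | count` → ans = 15
So ans = 15

Answer: 15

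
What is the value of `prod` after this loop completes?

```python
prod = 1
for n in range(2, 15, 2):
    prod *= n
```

Product of even numbers 2 to 14
`prod` takes the values: 1 → 2 → 8 → 48 → 384 → 3840 → 46080 → 645120

Answer: 645120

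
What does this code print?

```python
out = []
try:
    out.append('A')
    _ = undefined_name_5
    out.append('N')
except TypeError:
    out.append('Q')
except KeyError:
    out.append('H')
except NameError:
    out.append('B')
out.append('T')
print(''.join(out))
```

Execution trace: 'A' (try body) → 'B' (except NameError) → 'T' (after the try/except). Output: ABT

Answer: ABT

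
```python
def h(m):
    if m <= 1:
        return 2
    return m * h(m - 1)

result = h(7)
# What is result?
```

h(7) = 7 * 6 * 5 * 4 * 3 * 2 * 2 = 10080

Answer: 10080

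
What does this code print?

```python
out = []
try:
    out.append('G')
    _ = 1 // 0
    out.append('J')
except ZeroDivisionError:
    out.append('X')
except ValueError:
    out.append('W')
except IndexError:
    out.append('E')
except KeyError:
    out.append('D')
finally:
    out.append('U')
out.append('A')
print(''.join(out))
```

Execution trace: 'G' (try body) → 'X' (except ZeroDivisionError) → 'U' (finally) → 'A' (after the try/except). Output: GXUA

Answer: GXUA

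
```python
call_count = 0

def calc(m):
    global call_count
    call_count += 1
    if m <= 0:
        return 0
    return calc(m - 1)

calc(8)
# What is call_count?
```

Linear recursion stepping by 1: 9 calls from m=8 down to ≤0.

Answer: 9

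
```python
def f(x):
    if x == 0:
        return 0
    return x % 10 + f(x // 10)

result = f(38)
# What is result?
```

Sum of digits of 38: 8 + 3 = 11

Answer: 11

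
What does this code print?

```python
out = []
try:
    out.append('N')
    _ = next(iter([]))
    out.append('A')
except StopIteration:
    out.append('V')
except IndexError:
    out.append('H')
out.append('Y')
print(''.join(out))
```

Execution trace: 'N' (try body) → 'V' (except StopIteration) → 'Y' (after the try/except). Output: NVY

Answer: NVY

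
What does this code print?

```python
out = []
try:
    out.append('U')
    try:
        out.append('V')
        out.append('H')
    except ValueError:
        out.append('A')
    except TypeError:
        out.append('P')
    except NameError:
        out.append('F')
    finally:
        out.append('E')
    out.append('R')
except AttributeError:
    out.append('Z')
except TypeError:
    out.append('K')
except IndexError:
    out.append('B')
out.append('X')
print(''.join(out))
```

Execution trace: 'U' (try body) → 'V' (inner try body) → 'H' (inner try body, no exception) → 'E' (inner finally) → 'R' (try body, no exception) → 'X' (after the try/except). Output: UVHERX

Answer: UVHERX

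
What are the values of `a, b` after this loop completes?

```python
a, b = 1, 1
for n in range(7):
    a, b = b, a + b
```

Fibonacci: after 7 iterations
`a, b` takes the values: (1, 1) → (1, 2) → (2, 3) → (3, 5) → (5, 8) → (8, 13) → (13, 21) → (21, 34)

Answer: 21, 34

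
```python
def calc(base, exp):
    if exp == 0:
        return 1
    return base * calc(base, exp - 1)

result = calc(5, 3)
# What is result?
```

calc(5, 3) = 5 * 5 * 5 = 125

Answer: 125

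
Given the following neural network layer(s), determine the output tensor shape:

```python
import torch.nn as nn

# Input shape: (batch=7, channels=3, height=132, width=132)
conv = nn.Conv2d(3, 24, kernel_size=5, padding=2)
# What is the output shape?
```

Input: (7, 3, 132, 132) -> Output: (7, 24, 132, 132)

Answer: (7, 24, 132, 132)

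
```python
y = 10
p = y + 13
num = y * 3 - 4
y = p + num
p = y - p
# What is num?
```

Trace:
`y = 10` → y = 10
`p = y + 13` → p = 23
`num = y * 3 - 4` → num = 26
`y = p + num` → y = 49
`p = y - p` → p = 26
So num = 26

Answer: 26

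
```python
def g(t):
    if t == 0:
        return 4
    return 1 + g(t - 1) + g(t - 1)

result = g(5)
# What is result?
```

g(t) = 1 + 2·g(t-1), g(0)=4. Closed form: (4+1)·2^5 - 1 = 159.

Answer: 159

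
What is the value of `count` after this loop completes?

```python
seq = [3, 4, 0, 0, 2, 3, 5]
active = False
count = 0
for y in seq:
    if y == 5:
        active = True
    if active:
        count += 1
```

Count elements after first 5 in [3, 4, 0, 0, 2, 3, 5]
`count` takes the values: 0 → 1

Answer: 1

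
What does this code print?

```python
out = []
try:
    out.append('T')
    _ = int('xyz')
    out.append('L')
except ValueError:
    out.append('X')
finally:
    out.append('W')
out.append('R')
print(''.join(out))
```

Execution trace: 'T' (try body) → 'X' (except ValueError) → 'W' (finally) → 'R' (after the try/except). Output: TXWR

Answer: TXWR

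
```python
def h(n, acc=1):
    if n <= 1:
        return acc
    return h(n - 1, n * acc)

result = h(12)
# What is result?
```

Accumulator trace (n, acc): (12, 1) -> (11, 12) -> (10, 132) -> (9, 1320) -> (8, 11880) -> (7, 95040) -> (6, 665280) -> (5, 3991680) -> (4, 19958400) -> (3, 79833600) -> (2, 239500800) -> (1, 479001600) -> return 479001600

Answer: 479001600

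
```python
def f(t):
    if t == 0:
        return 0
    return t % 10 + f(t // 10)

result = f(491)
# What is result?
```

Sum of digits of 491: 1 + 9 + 4 = 14

Answer: 14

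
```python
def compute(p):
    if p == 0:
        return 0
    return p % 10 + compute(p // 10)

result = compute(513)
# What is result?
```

Sum of digits of 513: 3 + 1 + 5 = 9

Answer: 9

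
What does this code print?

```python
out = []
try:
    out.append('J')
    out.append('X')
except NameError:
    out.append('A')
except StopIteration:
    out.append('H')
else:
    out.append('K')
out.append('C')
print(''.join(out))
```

Execution trace: 'J' (try body) → 'X' (try body, no exception) → 'K' (else) → 'C' (after the try/except). Output: JXKC

Answer: JXKC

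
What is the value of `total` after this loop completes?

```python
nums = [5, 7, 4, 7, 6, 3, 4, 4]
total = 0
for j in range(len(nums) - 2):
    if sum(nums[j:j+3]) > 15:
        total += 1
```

Count windows with sum > 15
`total` takes the values: 0 → 1 → 2 → 3 → 4

Answer: 4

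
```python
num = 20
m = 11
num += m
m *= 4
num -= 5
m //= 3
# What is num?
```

Trace:
`num = 20` → num = 20
`m = 11` → m = 11
`num += m` → num = 31
`m *= 4` → m = 44
`num -= 5` → num = 26
`m //= 3` → m = 14
So num = 26

Answer: 26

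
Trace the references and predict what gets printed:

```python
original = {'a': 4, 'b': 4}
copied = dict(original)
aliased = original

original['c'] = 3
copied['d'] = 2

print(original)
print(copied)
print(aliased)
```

Key concept: dict() creates copy, assignment creates alias.
Step by step:
`original = {'a': 4, 'b': 4}` → original = {'a': 4, 'b': 4}
`copied = dict(original)` → copied = {'a': 4, 'b': 4}
`aliased = original` → aliased = {'a': 4, 'b': 4} (same object as original)
`original['c'] = 3` → original = {'a': 4, 'b': 4, 'c': 3} (same object as aliased); aliased = {'a': 4, 'b': 4, 'c': 3} (same object as original)
`copied['d'] = 2` → copied = {'a': 4, 'b': 4, 'd': 2}
`print(original)` → prints {'a': 4, 'b': 4, 'c': 3}
`print(copied)` → prints {'a': 4, 'b': 4, 'd': 2}
`print(aliased)` → prints {'a': 4, 'b': 4, 'c': 3}

Answer:
{'a': 4, 'b': 4, 'c': 3}
{'a': 4, 'b': 4, 'd': 2}
{'a': 4, 'b': 4, 'c': 3}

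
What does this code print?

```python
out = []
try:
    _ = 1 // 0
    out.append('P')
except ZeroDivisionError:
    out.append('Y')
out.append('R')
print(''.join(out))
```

Execution trace: 'Y' (except ZeroDivisionError) → 'R' (after the try/except). Output: YR

Answer: YR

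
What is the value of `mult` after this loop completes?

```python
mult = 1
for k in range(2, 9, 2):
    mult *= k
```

Product of even numbers 2 to 8
`mult` takes the values: 1 → 2 → 8 → 48 → 384

Answer: 384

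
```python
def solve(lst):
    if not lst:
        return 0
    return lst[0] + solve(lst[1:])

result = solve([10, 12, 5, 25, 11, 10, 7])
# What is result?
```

10 + 12 + 5 + 25 + 11 + 10 + 7 + 0 = 80

Answer: 80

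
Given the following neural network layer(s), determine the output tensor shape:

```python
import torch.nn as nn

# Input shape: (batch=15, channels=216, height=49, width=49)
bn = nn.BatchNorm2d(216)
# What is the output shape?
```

Input: (15, 216, 49, 49) -> Output: (15, 216, 49, 49)

Answer: (15, 216, 49, 49)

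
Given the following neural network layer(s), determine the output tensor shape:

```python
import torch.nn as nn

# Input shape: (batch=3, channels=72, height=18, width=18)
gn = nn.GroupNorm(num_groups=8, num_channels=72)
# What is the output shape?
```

Input: (3, 72, 18, 18) -> Output: (3, 72, 18, 18)

Answer: (3, 72, 18, 18)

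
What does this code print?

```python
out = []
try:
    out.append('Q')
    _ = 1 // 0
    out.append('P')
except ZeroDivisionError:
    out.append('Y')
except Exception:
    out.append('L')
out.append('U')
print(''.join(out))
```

Execution trace: 'Q' (try body) → 'Y' (except ZeroDivisionError) → 'U' (after the try/except). Output: QYU

Answer: QYU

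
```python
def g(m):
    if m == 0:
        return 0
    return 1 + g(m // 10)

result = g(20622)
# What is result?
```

Count of digits of 20622: 5

Answer: 5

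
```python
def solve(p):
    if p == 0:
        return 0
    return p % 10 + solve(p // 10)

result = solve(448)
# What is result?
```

Sum of digits of 448: 8 + 4 + 4 = 16

Answer: 16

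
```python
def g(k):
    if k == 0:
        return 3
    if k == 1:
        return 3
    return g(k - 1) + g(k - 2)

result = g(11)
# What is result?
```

Build up from base cases: g(0)=3, g(1)=3, g(2)=6, g(3)=9, g(4)=15, g(5)=24, g(6)=39, ..., g(11)=432

Answer: 432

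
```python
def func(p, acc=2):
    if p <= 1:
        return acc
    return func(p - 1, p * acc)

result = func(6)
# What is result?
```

Accumulator trace (n, acc): (6, 2) -> (5, 12) -> (4, 60) -> (3, 240) -> (2, 720) -> (1, 1440) -> return 1440

Answer: 1440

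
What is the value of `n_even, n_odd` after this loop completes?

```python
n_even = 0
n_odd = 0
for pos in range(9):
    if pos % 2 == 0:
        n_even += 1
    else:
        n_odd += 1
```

Count evens and odds in range(9)
`n_even, n_odd` takes the values: (0, 0) → (1, 0) → (1, 1) → (2, 1) → (2, 2) → (3, 2) → (3, 3) → (4, 3) → (4, 4) → (5, 4)

Answer: 5, 4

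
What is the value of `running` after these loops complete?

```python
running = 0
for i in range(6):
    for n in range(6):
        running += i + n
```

Sum of all i+n for i,n in 6x6
`running` takes the values: 0 → 1 → 3 → 6 → 10 → 15 → 16 → 18 → 21 → 25 → 30 → 36 → 38 → 41 → 45 → 50 → 56 → 63 → 66 → 70 → 75 → 81 → 88 → 96 → 100 → 105 → 111 → 118 → 126 → 135 → 140 → 146 → 153 → 161 → 170 → 180

Answer: 180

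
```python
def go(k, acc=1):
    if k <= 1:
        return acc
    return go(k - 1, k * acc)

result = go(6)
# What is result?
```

Accumulator trace (n, acc): (6, 1) -> (5, 6) -> (4, 30) -> (3, 120) -> (2, 360) -> (1, 720) -> return 720

Answer: 720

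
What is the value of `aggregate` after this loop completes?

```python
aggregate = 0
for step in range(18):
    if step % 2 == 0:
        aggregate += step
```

Sum of even numbers 0 to 17
`aggregate` takes the values: 0 → 2 → 6 → 12 → 20 → 30 → 42 → 56 → 72

Answer: 72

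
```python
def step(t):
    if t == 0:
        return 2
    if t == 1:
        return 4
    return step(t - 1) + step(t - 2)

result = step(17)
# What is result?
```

Build up from base cases: step(0)=2, step(1)=4, step(2)=6, step(3)=10, step(4)=16, step(5)=26, step(6)=42, ..., step(17)=8362

Answer: 8362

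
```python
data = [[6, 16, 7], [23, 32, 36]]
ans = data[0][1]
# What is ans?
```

Trace:
`data = [[6, 16, 7], [23, 32, 36]]` → data = [[6, 16, 7], [23, 32, 36]]
`ans = data[0][1]` → ans = 16
So ans = 16

Answer: 16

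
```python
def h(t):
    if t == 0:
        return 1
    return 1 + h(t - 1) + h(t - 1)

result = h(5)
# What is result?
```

h(t) = 1 + 2·h(t-1), h(0)=1. Closed form: (1+1)·2^5 - 1 = 63.

Answer: 63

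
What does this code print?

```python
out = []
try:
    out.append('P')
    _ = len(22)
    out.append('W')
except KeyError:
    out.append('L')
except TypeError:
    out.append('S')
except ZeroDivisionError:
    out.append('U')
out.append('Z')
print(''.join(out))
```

Execution trace: 'P' (try body) → 'S' (except TypeError) → 'Z' (after the try/except). Output: PSZ

Answer: PSZ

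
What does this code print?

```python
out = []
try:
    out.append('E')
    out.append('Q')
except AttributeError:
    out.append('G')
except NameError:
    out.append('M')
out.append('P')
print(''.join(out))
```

Execution trace: 'E' (try body) → 'Q' (try body, no exception) → 'P' (after the try/except). Output: EQP

Answer: EQP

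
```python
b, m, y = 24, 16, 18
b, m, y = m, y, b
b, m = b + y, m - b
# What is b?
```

Trace:
`b, m, y = 24, 16, 18` → b = 24; m = 16; y = 18
`b, m, y = m, y, b` → b = 16; m = 18; y = 24
`b, m = b + y, m - b` → b = 40; m = 2
So b = 40

Answer: 40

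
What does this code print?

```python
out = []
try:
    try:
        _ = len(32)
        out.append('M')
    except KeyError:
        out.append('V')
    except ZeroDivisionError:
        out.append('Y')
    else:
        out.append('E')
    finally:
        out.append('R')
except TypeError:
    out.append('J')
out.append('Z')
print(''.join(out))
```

Execution trace: 'R' (finally) → 'J' (outer except TypeError) → 'Z' (after the try/except). Output: RJZ

Answer: RJZ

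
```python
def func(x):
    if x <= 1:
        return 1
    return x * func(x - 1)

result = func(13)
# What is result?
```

func(13) = 13 * 12 * 11 * 10 * 9 * 8 * 7 * 6 * 5 * 4 * 3 * 2 * 1 = 6227020800

Answer: 6227020800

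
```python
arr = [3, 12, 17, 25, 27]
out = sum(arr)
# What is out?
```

Trace:
`arr = [3, 12, 17, 25, 27]` → arr = [3, 12, 17, 25, 27]
`out = sum(arr)` → out = 84
So out = 84

Answer: 84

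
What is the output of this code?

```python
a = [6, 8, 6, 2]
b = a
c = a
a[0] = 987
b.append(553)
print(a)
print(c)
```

Key concept: multiple aliases.
Step by step:
`a = [6, 8, 6, 2]` → a = [6, 8, 6, 2]
`b = a` → b = [6, 8, 6, 2] (same object as a)
`c = a` → c = [6, 8, 6, 2] (same object as a, b)
`a[0] = 987` → a = [987, 8, 6, 2] (same object as b, c); b = [987, 8, 6, 2] (same object as a, c); c = [987, 8, 6, 2] (same object as a, b)
`b.append(553)` → a = [987, 8, 6, 2, 553] (same object as b, c); b = [987, 8, 6, 2, 553] (same object as a, c); c = [987, 8, 6, 2, 553] (same object as a, b)
`print(a)` → prints [987, 8, 6, 2, 553]
`print(c)` → prints [987, 8, 6, 2, 553]

Answer:
[987, 8, 6, 2, 553]
[987, 8, 6, 2, 553]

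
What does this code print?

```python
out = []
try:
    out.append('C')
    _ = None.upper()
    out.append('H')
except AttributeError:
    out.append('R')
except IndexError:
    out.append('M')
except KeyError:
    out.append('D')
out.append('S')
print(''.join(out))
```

Execution trace: 'C' (try body) → 'R' (except AttributeError) → 'S' (after the try/except). Output: CRS

Answer: CRS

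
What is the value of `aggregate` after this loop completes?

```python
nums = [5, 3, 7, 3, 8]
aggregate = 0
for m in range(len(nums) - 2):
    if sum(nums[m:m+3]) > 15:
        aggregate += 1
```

Count windows with sum > 15
`aggregate` takes the values: 0 → 1

Answer: 1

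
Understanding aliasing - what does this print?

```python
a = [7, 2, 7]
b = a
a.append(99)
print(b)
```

Key concept: basic list aliasing.
Step by step:
`a = [7, 2, 7]` → a = [7, 2, 7]
`b = a` → b = [7, 2, 7] (same object as a)
`a.append(99)` → a = [7, 2, 7, 99] (same object as b); b = [7, 2, 7, 99] (same object as a)
`print(b)` → prints [7, 2, 7, 99]

Answer: [7, 2, 7, 99]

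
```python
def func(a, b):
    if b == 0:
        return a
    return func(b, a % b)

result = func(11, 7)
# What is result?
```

func(11, 7) -> func(7, 4) -> func(4, 3) -> func(3, 1) -> func(1, 0) -> 1

Answer: 1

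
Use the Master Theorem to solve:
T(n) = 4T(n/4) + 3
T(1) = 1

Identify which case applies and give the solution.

a=4, b=4, f(n)=3. log_4(4) = 1. Since c=0 < 1, Case 1 applies: T(n) = Θ(n^log_b(a)) = O(n).

Answer: O(n) - Case 1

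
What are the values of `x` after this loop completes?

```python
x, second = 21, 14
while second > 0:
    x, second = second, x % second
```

GCD of 21 and 14
`x` takes the values: 21 → 14 → 7

Answer: 7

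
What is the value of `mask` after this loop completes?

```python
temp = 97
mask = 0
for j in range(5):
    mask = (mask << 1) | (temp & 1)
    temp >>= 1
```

Reverse lowest 5 bits of 97
`mask` takes the values: 0 → 1 → 2 → 4 → 8 → 16

Answer: 16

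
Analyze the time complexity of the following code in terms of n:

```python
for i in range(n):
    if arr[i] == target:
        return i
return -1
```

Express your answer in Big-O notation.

This is Linear search in an array. Time complexity: O(n).

Answer: O(n)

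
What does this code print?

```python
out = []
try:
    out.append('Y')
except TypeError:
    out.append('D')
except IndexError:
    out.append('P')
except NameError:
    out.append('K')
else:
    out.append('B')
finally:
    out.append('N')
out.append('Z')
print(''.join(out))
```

Execution trace: 'Y' (try body, no exception) → 'B' (else) → 'N' (finally) → 'Z' (after the try/except). Output: YBNZ

Answer: YBNZ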